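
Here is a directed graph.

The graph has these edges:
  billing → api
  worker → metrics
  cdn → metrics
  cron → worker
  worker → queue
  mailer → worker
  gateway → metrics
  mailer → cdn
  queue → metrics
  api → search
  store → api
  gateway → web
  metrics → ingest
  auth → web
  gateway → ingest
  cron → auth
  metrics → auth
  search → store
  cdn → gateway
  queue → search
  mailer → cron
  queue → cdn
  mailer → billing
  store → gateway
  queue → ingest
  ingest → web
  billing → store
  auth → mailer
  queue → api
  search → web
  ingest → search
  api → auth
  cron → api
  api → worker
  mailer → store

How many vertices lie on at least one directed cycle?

A vertex is on a directed cycle iff it belongs to a strongly connected component of size ≥ 2 (or has a self-loop).
The vertices on cycles are {api, cdn, auth, cron, queue, store, ingest, mailer, search, worker, billing, gateway, metrics} — 13 in total.

13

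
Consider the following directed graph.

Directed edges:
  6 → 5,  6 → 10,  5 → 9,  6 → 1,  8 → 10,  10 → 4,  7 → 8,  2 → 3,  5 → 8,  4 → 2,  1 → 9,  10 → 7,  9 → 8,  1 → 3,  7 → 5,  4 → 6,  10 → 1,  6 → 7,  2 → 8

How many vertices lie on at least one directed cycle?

9

A vertex is on a directed cycle iff it belongs to a strongly connected component of size ≥ 2 (or has a self-loop).
The vertices on cycles are {1, 2, 4, 5, 6, 7, 8, 9, 10} — 9 in total.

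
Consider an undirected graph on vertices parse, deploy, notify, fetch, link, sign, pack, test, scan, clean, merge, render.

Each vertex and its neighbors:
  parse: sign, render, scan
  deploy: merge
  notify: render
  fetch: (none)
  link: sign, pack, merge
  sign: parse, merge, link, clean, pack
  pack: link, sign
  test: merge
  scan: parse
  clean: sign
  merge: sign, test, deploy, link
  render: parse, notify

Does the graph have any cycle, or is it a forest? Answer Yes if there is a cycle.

Yes

DFS, tracking each vertex's parent; an edge to a visited non-parent vertex closes a cycle.
Start from clean:
visit clean (parent –)
  visit sign (parent clean)
    visit parse (parent sign)
      parse–sign: parent, skip
      visit render (parent parse)
        render–parse: parent, skip
        visit notify (parent render)
          notify–render: parent, skip
      visit scan (parent parse)
        scan–parse: parent, skip
    visit merge (parent sign)
      merge–sign: parent, skip
      visit test (parent merge)
        test–merge: parent, skip
      visit deploy (parent merge)
        deploy–merge: parent, skip
      visit link (parent merge)
        link–sign: sign visited and ≠ parent → cycle
Cycle: sign – merge – link – sign.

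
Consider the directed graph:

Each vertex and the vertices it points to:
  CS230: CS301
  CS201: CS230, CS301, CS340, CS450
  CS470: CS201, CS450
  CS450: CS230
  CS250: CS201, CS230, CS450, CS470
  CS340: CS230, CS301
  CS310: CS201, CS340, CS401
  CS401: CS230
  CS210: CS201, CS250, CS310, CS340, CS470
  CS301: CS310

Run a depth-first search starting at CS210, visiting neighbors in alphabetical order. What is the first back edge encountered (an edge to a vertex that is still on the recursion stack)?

CS310->CS201

DFS from CS210 (visiting neighbors in alphabetical order); mark gray on enter, black on exit:
CS210 gray
  CS201 gray
    CS230 gray
      CS301 gray
        CS310 gray
          CS310→CS201: CS201 is gray → back edge
First back edge: CS310 → CS201.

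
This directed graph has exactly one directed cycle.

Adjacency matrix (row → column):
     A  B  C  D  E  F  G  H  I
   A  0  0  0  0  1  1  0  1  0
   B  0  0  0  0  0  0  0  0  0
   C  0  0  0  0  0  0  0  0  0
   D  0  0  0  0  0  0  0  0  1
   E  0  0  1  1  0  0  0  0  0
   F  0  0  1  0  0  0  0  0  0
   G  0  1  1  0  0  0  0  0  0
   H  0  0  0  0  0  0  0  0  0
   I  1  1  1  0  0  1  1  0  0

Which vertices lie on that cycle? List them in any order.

A, D, E, I

DFS with gray/black marking from I:
I gray
  A gray
    H gray
    H black
    F gray
      C gray
      C black
    F black
    E gray
      D gray
        D→I: I is gray → back edge
Back edge closes the cycle I → A → E → D → I; its vertices are {A, D, E, I}.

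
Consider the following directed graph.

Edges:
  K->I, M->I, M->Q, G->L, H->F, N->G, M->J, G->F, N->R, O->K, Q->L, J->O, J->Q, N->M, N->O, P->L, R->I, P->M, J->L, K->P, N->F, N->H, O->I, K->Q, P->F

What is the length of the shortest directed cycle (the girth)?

For each vertex v, BFS finds the shortest path from v back to v.
The shortest such closed walk is O → K → P → M → J → O, length 5.

5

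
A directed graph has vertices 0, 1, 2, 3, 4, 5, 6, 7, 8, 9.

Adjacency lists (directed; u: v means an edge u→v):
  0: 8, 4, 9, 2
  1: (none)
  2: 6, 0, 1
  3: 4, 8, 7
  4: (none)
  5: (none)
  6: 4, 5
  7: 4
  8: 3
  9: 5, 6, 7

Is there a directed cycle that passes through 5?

5 lies on a cycle iff there is a path from 5 back to itself.
Exploring from 5, it never reaches itself; equivalently, its strongly connected component is a singleton.

No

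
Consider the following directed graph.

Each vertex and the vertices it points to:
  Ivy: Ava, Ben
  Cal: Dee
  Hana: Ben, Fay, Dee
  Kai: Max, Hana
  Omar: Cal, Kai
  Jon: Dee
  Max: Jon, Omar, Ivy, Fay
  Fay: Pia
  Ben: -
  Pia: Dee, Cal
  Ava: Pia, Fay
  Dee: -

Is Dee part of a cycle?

No

Dee lies on a cycle iff there is a path from Dee back to itself.
Exploring from Dee, it never reaches itself; equivalently, its strongly connected component is a singleton.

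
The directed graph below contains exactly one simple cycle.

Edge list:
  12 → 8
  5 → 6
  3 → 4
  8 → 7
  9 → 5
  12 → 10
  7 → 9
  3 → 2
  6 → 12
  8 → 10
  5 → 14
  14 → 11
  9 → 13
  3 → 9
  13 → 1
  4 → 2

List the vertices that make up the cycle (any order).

5, 6, 7, 8, 9, 12

DFS with gray/black marking from 9:
9 gray
  5 gray
    14 gray
      11 gray
      11 black
    14 black
    6 gray
      12 gray
        8 gray
          7 gray
            7→9: 9 is gray → back edge
Back edge closes the cycle 9 → 5 → 6 → 12 → 8 → 7 → 9; its vertices are {5, 6, 7, 8, 9, 12}.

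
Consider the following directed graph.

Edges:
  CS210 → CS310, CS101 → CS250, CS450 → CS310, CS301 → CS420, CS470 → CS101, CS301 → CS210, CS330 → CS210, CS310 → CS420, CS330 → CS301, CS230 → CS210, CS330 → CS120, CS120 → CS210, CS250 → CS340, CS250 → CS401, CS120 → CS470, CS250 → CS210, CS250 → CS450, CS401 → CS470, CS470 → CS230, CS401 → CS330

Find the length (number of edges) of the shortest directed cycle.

For each vertex v, BFS finds the shortest path from v back to v.
The shortest such closed walk is CS250 → CS401 → CS470 → CS101 → CS250, length 4.

4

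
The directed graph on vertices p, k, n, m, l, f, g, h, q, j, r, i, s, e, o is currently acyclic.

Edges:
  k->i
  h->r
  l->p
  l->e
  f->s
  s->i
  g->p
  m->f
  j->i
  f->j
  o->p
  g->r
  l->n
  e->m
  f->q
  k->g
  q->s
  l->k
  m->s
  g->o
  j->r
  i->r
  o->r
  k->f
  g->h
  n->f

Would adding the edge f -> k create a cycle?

Adding f→k creates a cycle iff k can already reach f.
Path from k: k → f.
So k → … → f → k is a cycle.

Yes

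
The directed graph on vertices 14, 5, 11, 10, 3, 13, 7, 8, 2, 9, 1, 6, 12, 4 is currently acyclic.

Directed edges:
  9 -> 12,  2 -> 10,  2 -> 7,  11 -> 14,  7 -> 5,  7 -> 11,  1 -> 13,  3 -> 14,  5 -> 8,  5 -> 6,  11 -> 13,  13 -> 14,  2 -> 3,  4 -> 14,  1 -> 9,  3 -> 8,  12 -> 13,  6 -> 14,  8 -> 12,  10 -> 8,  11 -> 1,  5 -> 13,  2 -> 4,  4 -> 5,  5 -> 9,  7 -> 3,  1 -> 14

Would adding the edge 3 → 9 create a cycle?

Adding 3→9 creates a cycle iff 9 can already reach 3.
Explore from 9: no path reaches 3. The graph stays acyclic.

No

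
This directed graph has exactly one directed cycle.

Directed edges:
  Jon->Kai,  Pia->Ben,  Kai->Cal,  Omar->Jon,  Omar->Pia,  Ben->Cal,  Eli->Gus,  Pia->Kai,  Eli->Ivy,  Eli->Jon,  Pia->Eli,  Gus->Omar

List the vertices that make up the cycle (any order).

DFS with gray/black marking from Omar:
Omar gray
  Pia gray
    Kai gray
      Cal gray
      Cal black
    Kai black
    Eli gray
      Ivy gray
      Ivy black
      Jon gray
        Jon→Kai: Kai black — skip
      Jon black
      Gus gray
        Gus→Omar: Omar is gray → back edge
Back edge closes the cycle Omar → Pia → Eli → Gus → Omar; its vertices are {Eli, Gus, Pia, Omar}.

Eli, Gus, Pia, Omar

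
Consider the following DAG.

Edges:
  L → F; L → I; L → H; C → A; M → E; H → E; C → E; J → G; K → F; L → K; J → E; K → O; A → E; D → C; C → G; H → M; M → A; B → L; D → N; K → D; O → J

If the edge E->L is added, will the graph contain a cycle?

Yes

Adding E→L creates a cycle iff L can already reach E.
Path from L: L → H → E.
So L → … → E → L is a cycle.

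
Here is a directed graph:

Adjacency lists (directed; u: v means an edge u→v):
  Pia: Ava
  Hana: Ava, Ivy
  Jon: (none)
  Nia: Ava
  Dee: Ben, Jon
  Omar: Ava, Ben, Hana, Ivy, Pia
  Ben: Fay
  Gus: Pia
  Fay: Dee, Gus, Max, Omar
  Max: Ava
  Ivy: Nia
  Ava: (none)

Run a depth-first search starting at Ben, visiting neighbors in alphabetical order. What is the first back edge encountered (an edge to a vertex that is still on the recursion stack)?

Dee→Ben

DFS from Ben (visiting neighbors in alphabetical order); mark gray on enter, black on exit:
Ben gray
  Fay gray
    Dee gray
      Dee→Ben: Ben is gray → back edge
First back edge: Dee → Ben.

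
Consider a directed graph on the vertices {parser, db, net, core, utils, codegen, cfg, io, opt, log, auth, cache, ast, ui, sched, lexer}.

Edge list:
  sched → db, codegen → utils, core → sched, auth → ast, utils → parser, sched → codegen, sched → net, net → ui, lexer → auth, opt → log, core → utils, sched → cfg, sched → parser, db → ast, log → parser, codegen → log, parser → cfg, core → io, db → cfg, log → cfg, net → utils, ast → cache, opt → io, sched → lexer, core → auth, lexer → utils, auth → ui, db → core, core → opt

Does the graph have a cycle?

Yes

DFS with white/gray/black marking, starting from db:
db gray
  core gray
    sched gray
      lexer gray
        auth gray
          ui gray
          ui black
          ast gray
            cache gray
            cache black
          ast black
        auth black
        utils gray
          parser gray
            cfg gray
            cfg black
          parser black
        utils black
      lexer black
      codegen gray
        codegen→utils: utils black — skip
        log gray
          log→cfg: cfg black — skip
          log→parser: parser black — skip
        log black
      codegen black
      sched→cfg: cfg black — skip
      sched→parser: parser black — skip
      sched→db: db is gray → back edge
Back edge found, so a cycle exists: db → core → sched → db.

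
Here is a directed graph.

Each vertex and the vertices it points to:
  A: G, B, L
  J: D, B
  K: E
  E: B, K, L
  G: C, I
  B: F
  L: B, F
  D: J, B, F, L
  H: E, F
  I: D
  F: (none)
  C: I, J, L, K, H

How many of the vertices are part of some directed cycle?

A vertex is on a directed cycle iff it belongs to a strongly connected component of size ≥ 2 (or has a self-loop).
The vertices on cycles are {D, E, J, K} — 4 in total.

4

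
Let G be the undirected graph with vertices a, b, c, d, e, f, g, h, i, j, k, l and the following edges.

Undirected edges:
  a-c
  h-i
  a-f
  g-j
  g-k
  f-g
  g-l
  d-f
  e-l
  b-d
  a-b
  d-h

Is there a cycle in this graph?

Yes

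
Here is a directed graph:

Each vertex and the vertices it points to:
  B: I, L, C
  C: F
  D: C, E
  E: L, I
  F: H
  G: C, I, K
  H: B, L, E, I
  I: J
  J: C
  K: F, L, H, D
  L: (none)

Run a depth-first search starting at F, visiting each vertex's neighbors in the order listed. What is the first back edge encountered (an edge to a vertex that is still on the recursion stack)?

C→F

DFS from F (visiting each vertex's neighbors in the order listed); mark gray on enter, black on exit:
F gray
  H gray
    B gray
      I gray
        J gray
          C gray
            C→F: F is gray → back edge
First back edge: C → F.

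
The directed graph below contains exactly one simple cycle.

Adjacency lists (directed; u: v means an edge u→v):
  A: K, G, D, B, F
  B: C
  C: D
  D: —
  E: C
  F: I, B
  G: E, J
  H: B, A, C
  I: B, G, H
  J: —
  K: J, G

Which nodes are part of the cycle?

A, F, H, I

DFS with gray/black marking from A:
A gray
  K gray
    J gray
    J black
    G gray
      E gray
        C gray
          D gray
          D black
        C black
      E black
      G→J: J black — skip
    G black
  K black
  A→G: G black — skip
  A→D: D black — skip
  B gray
    B→C: C black — skip
  B black
  F gray
    I gray
      I→B: B black — skip
      I→G: G black — skip
      H gray
        H→B: B black — skip
        H→A: A is gray → back edge
Back edge closes the cycle A → F → I → H → A; its vertices are {A, F, H, I}.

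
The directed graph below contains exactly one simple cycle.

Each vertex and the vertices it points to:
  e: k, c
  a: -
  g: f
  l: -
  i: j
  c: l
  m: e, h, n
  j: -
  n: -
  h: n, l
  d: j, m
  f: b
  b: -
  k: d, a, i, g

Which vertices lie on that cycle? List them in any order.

DFS with gray/black marking from m:
m gray
  e gray
    k gray
      d gray
        j gray
        j black
        d→m: m is gray → back edge
Back edge closes the cycle m → e → k → d → m; its vertices are {d, e, k, m}.

d, e, k, m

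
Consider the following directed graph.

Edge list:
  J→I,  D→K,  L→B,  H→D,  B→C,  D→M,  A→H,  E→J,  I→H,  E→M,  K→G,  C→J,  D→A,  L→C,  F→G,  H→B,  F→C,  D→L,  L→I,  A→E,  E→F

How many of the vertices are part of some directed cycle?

10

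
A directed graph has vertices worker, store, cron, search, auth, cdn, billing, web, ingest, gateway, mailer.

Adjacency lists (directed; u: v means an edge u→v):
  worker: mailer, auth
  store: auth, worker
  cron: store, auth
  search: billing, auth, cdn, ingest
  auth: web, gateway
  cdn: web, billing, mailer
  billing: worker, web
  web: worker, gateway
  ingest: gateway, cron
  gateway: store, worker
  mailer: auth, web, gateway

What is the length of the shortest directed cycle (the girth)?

For each vertex v, BFS finds the shortest path from v back to v.
The shortest such closed walk is store → auth → gateway → store, length 3.

3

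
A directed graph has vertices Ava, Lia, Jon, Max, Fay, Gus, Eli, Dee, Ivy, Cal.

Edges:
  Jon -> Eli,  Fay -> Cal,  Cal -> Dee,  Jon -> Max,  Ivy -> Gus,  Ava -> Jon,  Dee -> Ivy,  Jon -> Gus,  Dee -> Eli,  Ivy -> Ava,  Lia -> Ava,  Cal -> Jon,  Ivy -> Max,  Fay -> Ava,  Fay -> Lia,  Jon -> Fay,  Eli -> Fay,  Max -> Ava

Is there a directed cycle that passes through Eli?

Yes

Eli is on a cycle iff Eli can reach itself via ≥1 edge.
Eli → Fay → Ava → Jon → Eli — yes.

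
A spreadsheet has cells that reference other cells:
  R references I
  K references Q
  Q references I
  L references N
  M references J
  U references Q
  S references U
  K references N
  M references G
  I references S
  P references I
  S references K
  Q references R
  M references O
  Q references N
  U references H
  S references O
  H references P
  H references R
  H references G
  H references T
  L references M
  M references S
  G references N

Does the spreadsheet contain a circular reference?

DFS with white/gray/black marking, starting from I:
I gray
  S gray
    U gray
      Q gray
        Q→I: I is gray → back edge
Back edge found, so a cycle exists: I → S → U → Q → I.

Yes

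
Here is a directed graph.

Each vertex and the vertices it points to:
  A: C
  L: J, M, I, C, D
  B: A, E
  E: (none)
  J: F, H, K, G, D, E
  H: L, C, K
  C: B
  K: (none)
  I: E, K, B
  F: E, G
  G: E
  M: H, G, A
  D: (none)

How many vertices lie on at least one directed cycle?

A vertex is on a directed cycle iff it belongs to a strongly connected component of size ≥ 2 (or has a self-loop).
The vertices on cycles are {A, B, C, H, J, L, M} — 7 in total.

7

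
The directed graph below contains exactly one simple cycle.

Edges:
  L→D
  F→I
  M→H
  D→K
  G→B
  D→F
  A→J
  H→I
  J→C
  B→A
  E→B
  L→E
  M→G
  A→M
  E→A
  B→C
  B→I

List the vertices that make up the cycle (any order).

A, B, G, M

DFS with gray/black marking from B:
B gray
  C gray
  C black
  I gray
  I black
  A gray
    J gray
      J→C: C black — skip
    J black
    M gray
      G gray
        G→B: B is gray → back edge
Back edge closes the cycle B → A → M → G → B; its vertices are {A, B, G, M}.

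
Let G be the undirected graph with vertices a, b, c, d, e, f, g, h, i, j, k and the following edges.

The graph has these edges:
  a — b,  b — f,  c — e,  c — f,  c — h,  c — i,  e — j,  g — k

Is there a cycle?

DFS, tracking each vertex's parent; an edge to a visited non-parent vertex closes a cycle.
Start from h:
visit h (parent –)
  visit c (parent h)
    visit f (parent c)
      f–c: parent, skip
      visit b (parent f)
        visit a (parent b)
          a–b: parent, skip
        b–f: parent, skip
    visit i (parent c)
      i–c: parent, skip
    c–h: parent, skip
    visit e (parent c)
      e–c: parent, skip
      visit j (parent e)
        j–e: parent, skip
visit d (parent –)
visit g (parent –)
  visit k (parent g)
    k–g: parent, skip
No non-parent visited neighbor found — the graph is a forest.

No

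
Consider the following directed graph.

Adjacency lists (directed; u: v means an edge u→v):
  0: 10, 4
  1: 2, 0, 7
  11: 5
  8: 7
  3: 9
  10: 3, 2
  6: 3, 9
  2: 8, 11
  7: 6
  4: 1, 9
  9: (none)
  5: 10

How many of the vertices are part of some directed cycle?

7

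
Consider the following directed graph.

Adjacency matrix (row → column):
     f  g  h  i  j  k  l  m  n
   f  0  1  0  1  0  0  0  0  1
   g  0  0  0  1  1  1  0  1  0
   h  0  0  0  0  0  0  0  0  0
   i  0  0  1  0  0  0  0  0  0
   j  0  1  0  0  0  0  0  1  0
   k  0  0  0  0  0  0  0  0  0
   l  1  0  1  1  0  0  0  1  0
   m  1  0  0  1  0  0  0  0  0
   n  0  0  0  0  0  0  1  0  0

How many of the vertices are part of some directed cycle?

6

A vertex is on a directed cycle iff it belongs to a strongly connected component of size ≥ 2 (or has a self-loop).
The vertices on cycles are {f, g, j, l, m, n} — 6 in total.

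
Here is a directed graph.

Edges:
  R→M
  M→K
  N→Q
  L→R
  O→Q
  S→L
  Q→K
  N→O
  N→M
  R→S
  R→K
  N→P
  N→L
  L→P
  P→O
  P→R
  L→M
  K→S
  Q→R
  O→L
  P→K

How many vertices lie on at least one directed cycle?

8

A vertex is on a directed cycle iff it belongs to a strongly connected component of size ≥ 2 (or has a self-loop).
The vertices on cycles are {K, L, M, O, P, Q, R, S} — 8 in total.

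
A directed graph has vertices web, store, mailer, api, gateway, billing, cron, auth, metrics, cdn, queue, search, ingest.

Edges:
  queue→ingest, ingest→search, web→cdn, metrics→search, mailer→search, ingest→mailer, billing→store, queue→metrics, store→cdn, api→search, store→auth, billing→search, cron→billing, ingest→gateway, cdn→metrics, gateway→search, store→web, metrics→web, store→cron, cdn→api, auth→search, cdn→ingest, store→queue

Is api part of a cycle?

No

api lies on a cycle iff there is a path from api back to itself.
Exploring from api, it never reaches itself; equivalently, its strongly connected component is a singleton.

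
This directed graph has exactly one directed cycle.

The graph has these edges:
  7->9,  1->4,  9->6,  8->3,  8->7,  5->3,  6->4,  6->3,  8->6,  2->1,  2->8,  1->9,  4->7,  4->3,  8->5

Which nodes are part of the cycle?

4, 6, 7, 9

DFS with gray/black marking from 9:
9 gray
  6 gray
    4 gray
      3 gray
      3 black
      7 gray
        7→9: 9 is gray → back edge
Back edge closes the cycle 9 → 6 → 4 → 7 → 9; its vertices are {4, 6, 7, 9}.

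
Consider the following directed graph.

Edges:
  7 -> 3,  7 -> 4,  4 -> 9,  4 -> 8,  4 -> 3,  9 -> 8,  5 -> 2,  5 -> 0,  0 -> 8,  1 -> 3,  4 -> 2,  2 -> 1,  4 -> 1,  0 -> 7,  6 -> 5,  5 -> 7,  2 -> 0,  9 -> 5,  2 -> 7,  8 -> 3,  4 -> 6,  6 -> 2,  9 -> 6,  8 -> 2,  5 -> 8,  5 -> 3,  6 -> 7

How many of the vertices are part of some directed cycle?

8

A vertex is on a directed cycle iff it belongs to a strongly connected component of size ≥ 2 (or has a self-loop).
The vertices on cycles are {0, 2, 4, 5, 6, 7, 8, 9} — 8 in total.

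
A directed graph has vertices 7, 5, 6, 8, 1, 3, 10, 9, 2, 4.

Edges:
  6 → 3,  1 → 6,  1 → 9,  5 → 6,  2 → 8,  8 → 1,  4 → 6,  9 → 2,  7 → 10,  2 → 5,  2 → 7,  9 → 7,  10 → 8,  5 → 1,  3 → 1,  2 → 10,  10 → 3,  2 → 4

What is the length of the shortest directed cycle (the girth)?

3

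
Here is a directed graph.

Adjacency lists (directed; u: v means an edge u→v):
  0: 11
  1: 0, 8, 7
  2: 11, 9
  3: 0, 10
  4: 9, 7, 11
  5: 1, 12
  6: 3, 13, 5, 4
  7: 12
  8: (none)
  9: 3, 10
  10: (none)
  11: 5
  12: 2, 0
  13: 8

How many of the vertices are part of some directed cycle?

A vertex is on a directed cycle iff it belongs to a strongly connected component of size ≥ 2 (or has a self-loop).
The vertices on cycles are {0, 1, 2, 3, 5, 7, 9, 11, 12} — 9 in total.

9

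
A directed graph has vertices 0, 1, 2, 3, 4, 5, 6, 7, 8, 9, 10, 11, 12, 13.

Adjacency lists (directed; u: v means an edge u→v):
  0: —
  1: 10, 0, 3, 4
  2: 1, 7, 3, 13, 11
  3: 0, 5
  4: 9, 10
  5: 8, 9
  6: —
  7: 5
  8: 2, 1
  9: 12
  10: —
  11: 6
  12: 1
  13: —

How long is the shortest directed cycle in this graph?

For each vertex v, BFS finds the shortest path from v back to v.
The shortest such closed walk is 8 → 2 → 7 → 5 → 8, length 4.

4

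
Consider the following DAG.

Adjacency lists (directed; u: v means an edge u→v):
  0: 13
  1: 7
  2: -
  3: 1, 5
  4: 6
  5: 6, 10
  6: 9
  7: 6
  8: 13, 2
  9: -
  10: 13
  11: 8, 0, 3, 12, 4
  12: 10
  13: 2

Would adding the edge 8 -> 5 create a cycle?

No

Adding 8→5 creates a cycle iff 5 can already reach 8.
Explore from 5: no path reaches 8. The graph stays acyclic.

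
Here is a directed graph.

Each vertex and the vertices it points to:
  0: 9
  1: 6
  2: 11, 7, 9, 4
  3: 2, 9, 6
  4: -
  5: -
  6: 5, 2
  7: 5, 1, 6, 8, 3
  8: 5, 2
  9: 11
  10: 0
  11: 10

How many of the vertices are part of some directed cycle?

A vertex is on a directed cycle iff it belongs to a strongly connected component of size ≥ 2 (or has a self-loop).
The vertices on cycles are {0, 1, 2, 3, 6, 7, 8, 9, 10, 11} — 10 in total.

10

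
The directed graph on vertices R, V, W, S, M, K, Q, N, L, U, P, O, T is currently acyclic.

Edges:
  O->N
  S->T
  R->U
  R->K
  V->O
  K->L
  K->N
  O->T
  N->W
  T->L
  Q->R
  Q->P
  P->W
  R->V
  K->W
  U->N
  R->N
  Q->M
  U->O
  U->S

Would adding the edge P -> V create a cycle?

Adding P→V creates a cycle iff V can already reach P.
Explore from V: no path reaches P. The graph stays acyclic.

No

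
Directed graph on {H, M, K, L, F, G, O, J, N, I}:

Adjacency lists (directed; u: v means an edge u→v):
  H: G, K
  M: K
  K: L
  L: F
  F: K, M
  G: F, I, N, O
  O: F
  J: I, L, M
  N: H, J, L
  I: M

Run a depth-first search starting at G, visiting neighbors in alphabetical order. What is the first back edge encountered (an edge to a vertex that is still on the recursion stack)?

DFS from G (visiting neighbors in alphabetical order); mark gray on enter, black on exit:
G gray
  F gray
    K gray
      L gray
        L→F: F is gray → back edge
First back edge: L → F.

L→F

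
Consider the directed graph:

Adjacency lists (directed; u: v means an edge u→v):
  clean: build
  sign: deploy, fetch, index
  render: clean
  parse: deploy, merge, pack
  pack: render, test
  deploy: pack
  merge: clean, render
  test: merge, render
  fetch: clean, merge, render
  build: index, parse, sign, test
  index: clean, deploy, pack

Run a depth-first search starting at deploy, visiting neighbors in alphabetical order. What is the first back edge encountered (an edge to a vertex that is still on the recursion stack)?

index→clean

DFS from deploy (visiting neighbors in alphabetical order); mark gray on enter, black on exit:
deploy gray
  pack gray
    render gray
      clean gray
        build gray
          index gray
            index→clean: clean is gray → back edge
First back edge: index → clean.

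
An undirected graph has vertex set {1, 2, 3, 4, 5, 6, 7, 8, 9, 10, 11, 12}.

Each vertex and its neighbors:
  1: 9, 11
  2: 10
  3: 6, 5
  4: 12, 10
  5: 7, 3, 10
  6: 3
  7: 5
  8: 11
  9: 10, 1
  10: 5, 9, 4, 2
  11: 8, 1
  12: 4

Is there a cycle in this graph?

DFS, tracking each vertex's parent; an edge to a visited non-parent vertex closes a cycle.
Start from 8:
visit 8 (parent –)
  visit 11 (parent 8)
    11–8: parent, skip
    visit 1 (parent 11)
      visit 9 (parent 1)
        visit 10 (parent 9)
          visit 5 (parent 10)
            visit 7 (parent 5)
              7–5: parent, skip
            visit 3 (parent 5)
              visit 6 (parent 3)
                6–3: parent, skip
              3–5: parent, skip
            5–10: parent, skip
          10–9: parent, skip
          visit 4 (parent 10)
            visit 12 (parent 4)
              12–4: parent, skip
            4–10: parent, skip
          visit 2 (parent 10)
            2–10: parent, skip
        9–1: parent, skip
      1–11: parent, skip
No non-parent visited neighbor found — the graph is a forest.

No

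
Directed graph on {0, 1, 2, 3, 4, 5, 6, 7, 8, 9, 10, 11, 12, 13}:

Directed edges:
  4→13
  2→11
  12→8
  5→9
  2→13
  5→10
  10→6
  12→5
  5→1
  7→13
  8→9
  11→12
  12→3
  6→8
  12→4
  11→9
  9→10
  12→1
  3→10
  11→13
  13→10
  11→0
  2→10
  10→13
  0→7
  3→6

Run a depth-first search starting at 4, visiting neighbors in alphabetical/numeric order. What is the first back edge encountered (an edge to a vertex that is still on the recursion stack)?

9→10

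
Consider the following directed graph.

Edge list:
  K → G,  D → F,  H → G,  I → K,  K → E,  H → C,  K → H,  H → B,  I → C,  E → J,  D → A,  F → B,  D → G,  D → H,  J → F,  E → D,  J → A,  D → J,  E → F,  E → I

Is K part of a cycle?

Yes

K is on a cycle iff K can reach itself via ≥1 edge.
K → E → I → K — yes.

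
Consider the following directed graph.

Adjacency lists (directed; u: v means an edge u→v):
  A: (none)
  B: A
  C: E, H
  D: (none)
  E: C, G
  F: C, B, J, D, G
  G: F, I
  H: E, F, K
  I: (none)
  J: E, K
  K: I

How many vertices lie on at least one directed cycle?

A vertex is on a directed cycle iff it belongs to a strongly connected component of size ≥ 2 (or has a self-loop).
The vertices on cycles are {C, E, F, G, H, J} — 6 in total.

6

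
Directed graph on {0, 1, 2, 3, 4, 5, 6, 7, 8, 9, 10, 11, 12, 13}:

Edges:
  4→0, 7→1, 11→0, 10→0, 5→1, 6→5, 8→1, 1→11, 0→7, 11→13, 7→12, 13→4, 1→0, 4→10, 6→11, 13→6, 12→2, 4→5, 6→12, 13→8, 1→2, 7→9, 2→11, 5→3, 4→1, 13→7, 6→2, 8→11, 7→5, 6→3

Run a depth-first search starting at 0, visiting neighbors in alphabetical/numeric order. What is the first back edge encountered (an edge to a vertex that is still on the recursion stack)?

1→0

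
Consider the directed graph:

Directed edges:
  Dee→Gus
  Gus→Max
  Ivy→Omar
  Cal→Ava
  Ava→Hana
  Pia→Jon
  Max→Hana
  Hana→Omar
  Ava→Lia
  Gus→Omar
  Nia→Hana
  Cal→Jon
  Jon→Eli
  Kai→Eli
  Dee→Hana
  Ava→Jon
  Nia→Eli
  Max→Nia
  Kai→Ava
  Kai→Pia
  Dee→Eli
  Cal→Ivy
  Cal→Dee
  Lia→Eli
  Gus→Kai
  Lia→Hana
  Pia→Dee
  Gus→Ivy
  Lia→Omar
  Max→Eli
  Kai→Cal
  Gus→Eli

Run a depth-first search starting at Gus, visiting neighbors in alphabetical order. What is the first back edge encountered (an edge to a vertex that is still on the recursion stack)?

DFS from Gus (visiting neighbors in alphabetical order); mark gray on enter, black on exit:
Gus gray
  Eli gray
  Eli black
  Ivy gray
    Omar gray
    Omar black
  Ivy black
  Kai gray
    Ava gray
      Hana gray
        Hana→Omar: Omar black — skip
      Hana black
      Jon gray
        Jon→Eli: Eli black — skip
      Jon black
      Lia gray
        Lia→Eli: Eli black — skip
        Lia→Hana: Hana black — skip
        Lia→Omar: Omar black — skip
      Lia black
    Ava black
    Cal gray
      Cal→Ava: Ava black — skip
      Dee gray
        Dee→Eli: Eli black — skip
        Dee→Gus: Gus is gray → back edge
First back edge: Dee → Gus.

Dee->Gus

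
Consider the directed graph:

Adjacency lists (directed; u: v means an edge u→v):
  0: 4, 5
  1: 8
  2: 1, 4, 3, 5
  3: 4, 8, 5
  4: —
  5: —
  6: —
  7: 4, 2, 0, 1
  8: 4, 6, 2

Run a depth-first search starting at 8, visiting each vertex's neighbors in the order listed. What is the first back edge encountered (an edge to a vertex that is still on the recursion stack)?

1→8

DFS from 8 (visiting each vertex's neighbors in the order listed); mark gray on enter, black on exit:
8 gray
  4 gray
  4 black
  6 gray
  6 black
  2 gray
    1 gray
      1→8: 8 is gray → back edge
First back edge: 1 → 8.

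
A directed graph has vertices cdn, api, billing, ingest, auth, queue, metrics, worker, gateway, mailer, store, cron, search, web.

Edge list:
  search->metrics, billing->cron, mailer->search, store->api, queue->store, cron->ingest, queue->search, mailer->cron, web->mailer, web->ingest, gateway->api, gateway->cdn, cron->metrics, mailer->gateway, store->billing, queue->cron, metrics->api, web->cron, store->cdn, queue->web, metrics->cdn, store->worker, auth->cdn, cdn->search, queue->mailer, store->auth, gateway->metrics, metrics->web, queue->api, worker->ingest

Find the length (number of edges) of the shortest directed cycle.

3

For each vertex v, BFS finds the shortest path from v back to v.
The shortest such closed walk is web → cron → metrics → web, length 3.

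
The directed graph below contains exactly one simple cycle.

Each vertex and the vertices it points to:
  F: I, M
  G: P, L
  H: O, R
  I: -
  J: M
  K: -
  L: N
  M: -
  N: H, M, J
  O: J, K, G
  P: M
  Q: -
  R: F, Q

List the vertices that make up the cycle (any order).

G, H, L, N, O

DFS with gray/black marking from H:
H gray
  O gray
    J gray
      M gray
      M black
    J black
    K gray
    K black
    G gray
      P gray
        P→M: M black — skip
      P black
      L gray
        N gray
          N→H: H is gray → back edge
Back edge closes the cycle H → O → G → L → N → H; its vertices are {G, H, L, N, O}.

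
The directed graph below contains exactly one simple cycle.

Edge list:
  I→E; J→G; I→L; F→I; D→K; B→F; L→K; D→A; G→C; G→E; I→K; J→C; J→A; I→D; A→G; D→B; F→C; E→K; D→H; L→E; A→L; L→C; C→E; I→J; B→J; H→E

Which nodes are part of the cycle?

B, D, F, I

DFS with gray/black marking from I:
I gray
  L gray
    K gray
    K black
    E gray
      E→K: K black — skip
    E black
    C gray
      C→E: E black — skip
    C black
  L black
  I→E: E black — skip
  J gray
    J→C: C black — skip
    G gray
      G→E: E black — skip
      G→C: C black — skip
    G black
    A gray
      A→L: L black — skip
      A→G: G black — skip
    A black
  J black
  I→K: K black — skip
  D gray
    D→K: K black — skip
    H gray
      H→E: E black — skip
    H black
    B gray
      F gray
        F→C: C black — skip
        F→I: I is gray → back edge
Back edge closes the cycle I → D → B → F → I; its vertices are {B, D, F, I}.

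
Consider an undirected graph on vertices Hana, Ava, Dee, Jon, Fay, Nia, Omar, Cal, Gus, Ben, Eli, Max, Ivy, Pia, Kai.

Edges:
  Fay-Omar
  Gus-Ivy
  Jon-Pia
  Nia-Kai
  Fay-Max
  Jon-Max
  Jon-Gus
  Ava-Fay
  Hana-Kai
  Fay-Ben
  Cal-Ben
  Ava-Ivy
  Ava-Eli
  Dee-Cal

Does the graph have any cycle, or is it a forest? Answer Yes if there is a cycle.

Yes

DFS, tracking each vertex's parent; an edge to a visited non-parent vertex closes a cycle.
Start from Hana:
visit Hana (parent –)
  visit Kai (parent Hana)
    visit Nia (parent Kai)
      Nia–Kai: parent, skip
    Kai–Hana: parent, skip
visit Ava (parent –)
  visit Fay (parent Ava)
    visit Ben (parent Fay)
      visit Cal (parent Ben)
        visit Dee (parent Cal)
          Dee–Cal: parent, skip
        Cal–Ben: parent, skip
      Ben–Fay: parent, skip
    visit Max (parent Fay)
      visit Jon (parent Max)
        visit Gus (parent Jon)
          Gus–Jon: parent, skip
          visit Ivy (parent Gus)
            Ivy–Ava: Ava visited and ≠ parent → cycle
Cycle: Ava – Fay – Max – Jon – Gus – Ivy – Ava.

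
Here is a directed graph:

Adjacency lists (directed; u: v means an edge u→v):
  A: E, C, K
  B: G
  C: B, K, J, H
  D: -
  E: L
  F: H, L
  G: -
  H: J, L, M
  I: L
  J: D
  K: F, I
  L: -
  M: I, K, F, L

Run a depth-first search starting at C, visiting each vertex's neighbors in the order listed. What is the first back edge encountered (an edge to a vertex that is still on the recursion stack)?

M→K

DFS from C (visiting each vertex's neighbors in the order listed); mark gray on enter, black on exit:
C gray
  B gray
    G gray
    G black
  B black
  K gray
    F gray
      H gray
        J gray
          D gray
          D black
        J black
        L gray
        L black
        M gray
          I gray
            I→L: L black — skip
          I black
          M→K: K is gray → back edge
First back edge: M → K.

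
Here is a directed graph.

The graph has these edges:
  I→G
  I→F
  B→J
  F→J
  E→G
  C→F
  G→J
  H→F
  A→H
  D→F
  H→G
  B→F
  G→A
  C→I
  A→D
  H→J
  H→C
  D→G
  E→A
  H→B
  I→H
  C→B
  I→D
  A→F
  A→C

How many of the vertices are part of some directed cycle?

6

A vertex is on a directed cycle iff it belongs to a strongly connected component of size ≥ 2 (or has a self-loop).
The vertices on cycles are {A, C, D, G, H, I} — 6 in total.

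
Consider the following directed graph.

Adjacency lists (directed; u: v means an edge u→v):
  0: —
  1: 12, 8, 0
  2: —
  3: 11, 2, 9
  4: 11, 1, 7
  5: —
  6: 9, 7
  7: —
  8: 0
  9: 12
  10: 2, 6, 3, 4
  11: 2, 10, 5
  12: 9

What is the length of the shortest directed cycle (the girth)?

2

For each vertex v, BFS finds the shortest path from v back to v.
The shortest such closed walk is 12 → 9 → 12, length 2.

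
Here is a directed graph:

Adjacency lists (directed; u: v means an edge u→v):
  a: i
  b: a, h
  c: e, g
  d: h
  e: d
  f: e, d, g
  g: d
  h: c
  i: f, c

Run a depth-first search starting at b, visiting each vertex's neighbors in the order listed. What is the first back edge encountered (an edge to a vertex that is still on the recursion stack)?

c→e

DFS from b (visiting each vertex's neighbors in the order listed); mark gray on enter, black on exit:
b gray
  a gray
    i gray
      f gray
        e gray
          d gray
            h gray
              c gray
                c→e: e is gray → back edge
First back edge: c → e.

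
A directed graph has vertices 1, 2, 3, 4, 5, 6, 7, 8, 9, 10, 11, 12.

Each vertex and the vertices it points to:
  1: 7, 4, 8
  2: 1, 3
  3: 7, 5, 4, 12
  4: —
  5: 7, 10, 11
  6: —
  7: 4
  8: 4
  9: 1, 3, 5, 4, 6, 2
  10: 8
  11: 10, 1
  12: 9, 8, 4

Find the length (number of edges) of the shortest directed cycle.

3

For each vertex v, BFS finds the shortest path from v back to v.
The shortest such closed walk is 9 → 3 → 12 → 9, length 3.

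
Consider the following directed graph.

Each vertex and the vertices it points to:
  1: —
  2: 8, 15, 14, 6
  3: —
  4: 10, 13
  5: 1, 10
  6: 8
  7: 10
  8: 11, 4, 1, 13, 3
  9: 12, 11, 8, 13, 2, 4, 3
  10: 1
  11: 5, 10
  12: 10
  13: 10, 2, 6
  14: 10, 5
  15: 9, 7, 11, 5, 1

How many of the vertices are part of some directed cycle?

7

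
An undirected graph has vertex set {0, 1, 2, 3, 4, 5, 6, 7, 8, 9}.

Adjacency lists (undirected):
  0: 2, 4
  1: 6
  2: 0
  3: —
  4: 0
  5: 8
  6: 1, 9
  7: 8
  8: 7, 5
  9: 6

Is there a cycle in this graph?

No

DFS, tracking each vertex's parent; an edge to a visited non-parent vertex closes a cycle.
Start from 8:
visit 8 (parent –)
  visit 7 (parent 8)
    7–8: parent, skip
  visit 5 (parent 8)
    5–8: parent, skip
visit 0 (parent –)
  visit 2 (parent 0)
    2–0: parent, skip
  visit 4 (parent 0)
    4–0: parent, skip
visit 1 (parent –)
  visit 6 (parent 1)
    6–1: parent, skip
    visit 9 (parent 6)
      9–6: parent, skip
visit 3 (parent –)
No non-parent visited neighbor found — the graph is a forest.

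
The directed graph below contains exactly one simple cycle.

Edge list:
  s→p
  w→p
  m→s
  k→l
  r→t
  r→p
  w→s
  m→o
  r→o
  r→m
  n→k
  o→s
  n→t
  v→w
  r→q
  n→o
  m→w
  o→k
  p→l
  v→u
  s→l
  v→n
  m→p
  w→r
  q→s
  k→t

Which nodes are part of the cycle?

m, r, w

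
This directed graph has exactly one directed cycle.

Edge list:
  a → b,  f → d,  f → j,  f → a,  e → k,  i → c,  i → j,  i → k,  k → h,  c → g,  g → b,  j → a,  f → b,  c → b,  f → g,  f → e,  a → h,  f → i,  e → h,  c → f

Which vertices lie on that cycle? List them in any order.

c, f, i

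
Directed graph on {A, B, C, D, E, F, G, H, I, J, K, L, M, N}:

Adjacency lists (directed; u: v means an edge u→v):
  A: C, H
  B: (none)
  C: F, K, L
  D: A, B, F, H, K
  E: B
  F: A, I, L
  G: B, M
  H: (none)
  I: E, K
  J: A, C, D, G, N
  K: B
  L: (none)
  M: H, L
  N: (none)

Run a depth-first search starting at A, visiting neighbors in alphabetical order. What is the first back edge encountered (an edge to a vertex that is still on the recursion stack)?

DFS from A (visiting neighbors in alphabetical order); mark gray on enter, black on exit:
A gray
  C gray
    F gray
      F→A: A is gray → back edge
First back edge: F → A.

F->A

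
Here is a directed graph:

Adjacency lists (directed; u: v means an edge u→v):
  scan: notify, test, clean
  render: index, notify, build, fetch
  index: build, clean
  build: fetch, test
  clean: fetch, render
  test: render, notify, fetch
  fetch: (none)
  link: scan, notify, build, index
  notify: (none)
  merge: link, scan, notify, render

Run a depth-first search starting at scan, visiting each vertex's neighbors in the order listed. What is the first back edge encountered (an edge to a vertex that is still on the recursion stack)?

build->test

DFS from scan (visiting each vertex's neighbors in the order listed); mark gray on enter, black on exit:
scan gray
  notify gray
  notify black
  test gray
    render gray
      index gray
        build gray
          fetch gray
          fetch black
          build→test: test is gray → back edge
First back edge: build → test.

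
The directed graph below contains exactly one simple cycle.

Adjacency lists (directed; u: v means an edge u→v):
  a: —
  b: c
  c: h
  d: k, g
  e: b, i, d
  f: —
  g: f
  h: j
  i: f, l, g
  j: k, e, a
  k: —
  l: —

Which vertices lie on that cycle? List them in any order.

b, c, e, h, j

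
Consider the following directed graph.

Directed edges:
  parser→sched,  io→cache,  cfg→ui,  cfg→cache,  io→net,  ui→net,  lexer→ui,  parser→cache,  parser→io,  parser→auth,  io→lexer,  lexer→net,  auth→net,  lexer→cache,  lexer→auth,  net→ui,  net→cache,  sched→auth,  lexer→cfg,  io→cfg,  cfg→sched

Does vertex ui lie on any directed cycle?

Yes

ui is on a cycle iff ui can reach itself via ≥1 edge.
ui → net → ui — yes.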